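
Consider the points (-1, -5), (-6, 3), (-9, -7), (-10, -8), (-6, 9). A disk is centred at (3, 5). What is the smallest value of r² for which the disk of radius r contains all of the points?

338

The required radius is the distance from (3, 5) to the farthest point.
Squared distances: 116, 85, 288, 338, 97.
Maximum is 338, attained at (-10, -8).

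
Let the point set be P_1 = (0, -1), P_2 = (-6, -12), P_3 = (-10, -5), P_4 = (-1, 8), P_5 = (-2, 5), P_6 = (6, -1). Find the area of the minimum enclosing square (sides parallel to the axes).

400

The bounding box has width 16 and height 20.
An axis-aligned square enclosing the set must have side ≥ max(width, height).
So the minimum side is max(16, 20) = 20.
Area = 20² = 400.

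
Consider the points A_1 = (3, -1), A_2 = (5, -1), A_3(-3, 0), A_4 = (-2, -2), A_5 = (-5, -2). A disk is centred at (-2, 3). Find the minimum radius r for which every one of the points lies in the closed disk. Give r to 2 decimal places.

8.06

The required radius is the distance from (-2, 3) to the farthest point.
Squared distances: 41, 65, 10, 25, 34.
Maximum is 65, attained at A_2.
r = √65 ≈ 8.06.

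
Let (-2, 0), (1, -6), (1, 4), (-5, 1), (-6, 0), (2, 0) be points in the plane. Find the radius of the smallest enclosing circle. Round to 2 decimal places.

5.31

By Welzl's lemma the MEC is supported by two points (diametrically opposite) or three points (on a circumcircle).
The minimum enclosing circle is determined by three boundary points: (1, -6), (1, 4), (-6, 0).
Their circumcentre is (-11/14, -1) with r² = 5525/196.
The farthest remaining point (-5, 1) is at distance² 4265/196 ≤ 5525/196.
r = √(5525/196) ≈ 5.31.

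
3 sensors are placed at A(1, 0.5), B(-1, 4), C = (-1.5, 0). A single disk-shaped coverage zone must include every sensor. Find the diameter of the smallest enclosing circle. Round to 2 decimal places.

Side lengths²: AB² = 16.25, AC² = 6.5, BC² = 16.25.
Since BC² = 16.25 < 16.25 + 6.5 = 22.75, the triangle is acute, so the smallest enclosing circle is the circumcircle.
Circumcentre = (-7/12, 23/12), r² = 325/72.
Diameter = 2r = 2√(325/72) ≈ 4.25.

4.25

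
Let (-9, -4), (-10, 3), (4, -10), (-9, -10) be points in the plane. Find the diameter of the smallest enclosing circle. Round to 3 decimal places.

19.105

The farthest pair is (-10, 3)–(4, -10) with squared distance 365. The circle on this segment as diameter has centre (-3, -3.5) and r² = 365/4 = 91.25.
Check (-9, -4): distance² to centre = 36.25 ≤ 91.25, so it lies inside.
All remaining points lie in this disk, and no smaller disk contains both endpoints, so this is the minimum enclosing circle.
Diameter = 2r = 2√(91.25) ≈ 19.105.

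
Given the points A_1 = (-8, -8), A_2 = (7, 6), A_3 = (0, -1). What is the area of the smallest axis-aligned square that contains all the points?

225

The bounding box has width 15 and height 14.
An axis-aligned square enclosing the set must have side ≥ max(width, height).
So the minimum side is max(15, 14) = 15.
Area = 15² = 225.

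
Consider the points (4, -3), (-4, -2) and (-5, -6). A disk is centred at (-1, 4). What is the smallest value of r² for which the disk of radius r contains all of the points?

The required radius is the distance from (-1, 4) to the farthest point.
Squared distances: 74, 45, 116.
Maximum is 116, attained at (-5, -6).

116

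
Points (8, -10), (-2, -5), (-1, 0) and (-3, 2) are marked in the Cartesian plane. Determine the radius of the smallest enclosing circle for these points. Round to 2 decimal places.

8.14

A smallest enclosing disk is always determined by at most three of the input points on its boundary.
The farthest pair is (8, -10)–(-3, 2) with squared distance 265. The circle on this segment as diameter has centre (2.5, -4) and r² = 265/4 = 66.25.
Check (-2, -5): distance² to centre = 21.25 ≤ 66.25, so it lies inside.
All remaining points lie in this disk, and no smaller disk contains both endpoints, so this is the minimum enclosing circle.
r = √(66.25) ≈ 8.14.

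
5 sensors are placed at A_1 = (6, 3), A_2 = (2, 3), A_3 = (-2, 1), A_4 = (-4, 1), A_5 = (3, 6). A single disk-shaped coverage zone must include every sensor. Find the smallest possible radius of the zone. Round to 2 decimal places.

The minimum enclosing circle of a finite set is fixed by two of the points (as a diameter) or three (as a circumcircle).
The farthest pair is A_1–A_4 with squared distance 104. The circle on this segment as diameter has centre (1, 2) and r² = 104/4 = 26.
Check A_2: distance² to centre = 2 ≤ 26, so it lies inside.
All remaining points lie in this disk, and no smaller disk contains both endpoints, so this is the minimum enclosing circle.
r = √26 ≈ 5.10.

5.10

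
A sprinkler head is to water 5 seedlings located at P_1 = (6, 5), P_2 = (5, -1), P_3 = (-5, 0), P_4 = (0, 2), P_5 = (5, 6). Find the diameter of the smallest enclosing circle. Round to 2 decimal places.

The minimum enclosing circle of a finite set is fixed by two of the points (as a diameter) or three (as a circumcircle).
The farthest pair is P_1–P_3 with squared distance 146. The circle on this segment as diameter has centre (0.5, 2.5) and r² = 146/4 = 36.5.
Check P_2: distance² to centre = 32.5 ≤ 36.5, so it lies inside.
All remaining points lie in this disk, and no smaller disk contains both endpoints, so this is the minimum enclosing circle.
Diameter = 2r = 2√(36.5) ≈ 12.08.

12.08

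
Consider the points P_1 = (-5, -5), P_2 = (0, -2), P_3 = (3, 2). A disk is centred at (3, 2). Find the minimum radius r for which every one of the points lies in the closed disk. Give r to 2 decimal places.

The required radius is the distance from (3, 2) to the farthest point.
Squared distances: 113, 25, 0.
Maximum is 113, attained at P_1.
r = √113 ≈ 10.63.

10.63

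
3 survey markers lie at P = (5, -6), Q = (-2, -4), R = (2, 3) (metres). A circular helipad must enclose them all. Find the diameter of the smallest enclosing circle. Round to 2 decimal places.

Side lengths²: PQ² = 53, PR² = 90, QR² = 65.
Since PR² = 90 < 65 + 53 = 118, the triangle is acute, so the smallest enclosing circle is the circumcircle.
Circumcentre = (91/38, -71/38), r² = 17225/722.
Diameter = 2r = 2√(17225/722) ≈ 9.77.

9.77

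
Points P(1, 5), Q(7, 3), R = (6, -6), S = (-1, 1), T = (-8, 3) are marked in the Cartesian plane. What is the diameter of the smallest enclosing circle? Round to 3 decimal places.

By Welzl's lemma the MEC is supported by two points (diametrically opposite) or three points (on a circumcircle).
The minimum enclosing circle is determined by three boundary points: Q, R, T.
Their circumcentre is (-0.5, -13/18) with r² = 11357/162.
The farthest remaining point P is at distance² 5669/162 ≤ 11357/162.
Diameter = 2r = 2√(11357/162) ≈ 16.746.

16.746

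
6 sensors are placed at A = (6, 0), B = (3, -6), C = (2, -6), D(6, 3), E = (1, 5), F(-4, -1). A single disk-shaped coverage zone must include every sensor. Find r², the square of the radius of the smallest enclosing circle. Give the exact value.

By Welzl's lemma the MEC is supported by two points (diametrically opposite) or three points (on a circumcircle).
The minimum enclosing circle is determined by three boundary points: B, D, F.
Their circumcentre is (21/13, -7/13) with r² = 5365/169.
The farthest remaining point E is at distance² 5248/169 ≤ 5365/169.

5365/169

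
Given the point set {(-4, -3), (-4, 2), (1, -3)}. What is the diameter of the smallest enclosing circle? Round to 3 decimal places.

Call the three points A, B, C in the order given.
Side lengths²: AB² = 25, AC² = 25, BC² = 50.
Since BC² = 50 ≥ 25 + 25 = 50, the angle opposite BC is not acute, so the smallest enclosing circle has BC as diameter.
Centre = midpoint of BC = (-1.5, -0.5), r² = 50/4 = 12.5.
Diameter = 2r = 2√(12.5) ≈ 7.071.

7.071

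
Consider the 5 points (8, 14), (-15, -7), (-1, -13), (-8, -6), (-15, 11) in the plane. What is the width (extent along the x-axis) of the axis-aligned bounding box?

max x = 8, min x = -15, so width = 23.

23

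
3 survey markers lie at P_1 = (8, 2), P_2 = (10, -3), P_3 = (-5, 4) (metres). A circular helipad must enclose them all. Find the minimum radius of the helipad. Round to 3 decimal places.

Side lengths²: P_1P_2² = 29, P_1P_3² = 173, P_2P_3² = 274.
Since P_2P_3² = 274 ≥ 173 + 29 = 202, the angle opposite P_2P_3 is not acute, so the smallest enclosing circle has P_2P_3 as diameter.
Centre = midpoint of P_2P_3 = (2.5, 0.5), r² = 274/4 = 68.5.
r = √(68.5) ≈ 8.276.

8.276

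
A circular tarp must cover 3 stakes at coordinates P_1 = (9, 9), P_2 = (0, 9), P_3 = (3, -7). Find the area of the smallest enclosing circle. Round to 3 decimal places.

Side lengths²: P_1P_2² = 81, P_1P_3² = 292, P_2P_3² = 265.
Since P_1P_3² = 292 < 265 + 81 = 346, the triangle is acute, so the smallest enclosing circle is the circumcircle.
Circumcentre = (4.5, 1.5625), r² = 75.56640625.
Area = π·r² = π·75.56640625 ≈ 237.399.

237.399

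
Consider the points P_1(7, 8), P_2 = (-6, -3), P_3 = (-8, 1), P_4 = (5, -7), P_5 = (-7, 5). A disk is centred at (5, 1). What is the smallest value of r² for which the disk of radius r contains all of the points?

The required radius is the distance from (5, 1) to the farthest point.
Squared distances: 53, 137, 169, 64, 160.
Maximum is 169, attained at P_3.

169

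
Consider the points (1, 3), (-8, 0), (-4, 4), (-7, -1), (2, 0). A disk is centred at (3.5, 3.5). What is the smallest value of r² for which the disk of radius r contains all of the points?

144.5

The required radius is the distance from (3.5, 3.5) to the farthest point.
Squared distances: 6.5, 144.5, 56.5, 130.5, 14.5.
Maximum is 144.5, attained at (-8, 0).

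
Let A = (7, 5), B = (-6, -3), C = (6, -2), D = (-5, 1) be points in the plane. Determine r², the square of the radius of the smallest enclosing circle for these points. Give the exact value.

By Welzl's lemma the MEC is supported by two points (diametrically opposite) or three points (on a circumcircle).
The farthest pair is A–B with squared distance 233. The circle on this segment as diameter has centre (0.5, 1) and r² = 233/4 = 58.25.
Check C: distance² to centre = 39.25 ≤ 58.25, so it lies inside.
All remaining points lie in this disk, and no smaller disk contains both endpoints, so this is the minimum enclosing circle.

58.25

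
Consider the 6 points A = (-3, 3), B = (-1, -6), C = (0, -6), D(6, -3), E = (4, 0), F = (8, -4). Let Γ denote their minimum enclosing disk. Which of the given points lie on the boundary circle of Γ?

A, B, F

By Welzl's lemma the MEC is supported by two points (diametrically opposite) or three points (on a circumcircle).
The farthest pair is A–F with squared distance 170. The circle on this segment as diameter has centre (2.5, -0.5) and r² = 170/4 = 42.5.
Check B: distance² to centre = 42.5 ≤ 42.5, so it lies inside.
All remaining points lie in this disk, and no smaller disk contains both endpoints, so this is the minimum enclosing circle.
The points at distance exactly r from the centre are A, B, F — 3 points.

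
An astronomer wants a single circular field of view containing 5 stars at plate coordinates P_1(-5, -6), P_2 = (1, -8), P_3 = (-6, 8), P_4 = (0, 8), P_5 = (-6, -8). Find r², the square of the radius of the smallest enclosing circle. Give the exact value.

The farthest pair is P_2–P_3 with squared distance 305. The circle on this segment as diameter has centre (-2.5, 0) and r² = 305/4 = 76.25.
Check P_1: distance² to centre = 42.25 ≤ 76.25, so it lies inside.
All remaining points lie in this disk, and no smaller disk contains both endpoints, so this is the minimum enclosing circle.

76.25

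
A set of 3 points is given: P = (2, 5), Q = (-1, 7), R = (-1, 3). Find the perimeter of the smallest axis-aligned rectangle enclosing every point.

14

Width = max x − min x = 2 − (-1) = 3.
Height = max y − min y = 7 − 3 = 4.
Perimeter = 2(3 + 4) = 14.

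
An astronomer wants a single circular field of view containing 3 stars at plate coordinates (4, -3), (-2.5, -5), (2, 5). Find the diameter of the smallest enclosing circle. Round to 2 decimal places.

10.97

Call the three points A, B, C in the order given.
Side lengths²: AB² = 46.25, AC² = 68, BC² = 120.25.
Since BC² = 120.25 ≥ 68 + 46.25 = 114.25, the angle opposite BC is not acute, so the smallest enclosing circle has BC as diameter.
Centre = midpoint of BC = (-0.25, 0), r² = 120.25/4 = 30.0625.
Diameter = 2r = 2√(30.0625) ≈ 10.97.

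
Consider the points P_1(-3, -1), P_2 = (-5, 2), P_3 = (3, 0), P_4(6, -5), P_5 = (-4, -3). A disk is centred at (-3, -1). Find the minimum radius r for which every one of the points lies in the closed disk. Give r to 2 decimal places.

The required radius is the distance from (-3, -1) to the farthest point.
Squared distances: 0, 13, 37, 97, 5.
Maximum is 97, attained at P_4.
r = √97 ≈ 9.85.

9.85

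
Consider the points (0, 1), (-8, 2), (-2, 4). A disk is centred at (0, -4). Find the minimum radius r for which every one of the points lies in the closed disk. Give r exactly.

The required radius is the distance from (0, -4) to the farthest point.
Squared distances: 25, 100, 68.
Maximum is 100, attained at (-8, 2).
r = √100 = 10.

10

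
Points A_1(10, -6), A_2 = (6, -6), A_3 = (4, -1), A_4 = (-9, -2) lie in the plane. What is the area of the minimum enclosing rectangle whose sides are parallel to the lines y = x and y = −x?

172.5

In coordinates u = x + y, v = x − y the rectangle is axis-aligned; the map (x,y)→(u,v) scales areas by 2.
u-values: 4, 0, 3, -11; range = 4 − (-11) = 15.
v-values: 16, 12, 5, -7; range = 16 − (-7) = 23.
Area = (15 × 23) / 2 = 172.5.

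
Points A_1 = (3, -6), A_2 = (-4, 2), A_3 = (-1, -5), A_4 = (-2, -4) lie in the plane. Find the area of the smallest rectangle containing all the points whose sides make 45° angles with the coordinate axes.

In coordinates u = x + y, v = x − y the rectangle is axis-aligned; the map (x,y)→(u,v) scales areas by 2.
u-values: -3, -2, -6, -6; range = -2 − (-6) = 4.
v-values: 9, -6, 4, 2; range = 9 − (-6) = 15.
Area = (4 × 15) / 2 = 30.

30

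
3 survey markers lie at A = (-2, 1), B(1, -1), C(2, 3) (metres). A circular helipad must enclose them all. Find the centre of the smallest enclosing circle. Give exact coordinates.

Side lengths²: AB² = 13, AC² = 20, BC² = 17.
Since AC² = 20 < 17 + 13 = 30, the triangle is acute, so the smallest enclosing circle is the circumcircle.
Circumcentre = (5/14, 9/7), r² = 1105/196.
Centre = (5/14, 9/7).

(5/14, 9/7)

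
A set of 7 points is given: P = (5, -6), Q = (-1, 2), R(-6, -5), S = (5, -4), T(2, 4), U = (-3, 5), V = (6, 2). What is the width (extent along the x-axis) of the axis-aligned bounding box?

max x = 6, min x = -6, so width = 12.

12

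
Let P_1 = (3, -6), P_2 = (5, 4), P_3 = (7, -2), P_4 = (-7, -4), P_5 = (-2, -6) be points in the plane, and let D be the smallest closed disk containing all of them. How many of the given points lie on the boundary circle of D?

The minimum enclosing circle is determined by three boundary points: P_2, P_3, P_4.
Their circumcentre is (-3/11, -12/11) with r² = 6500/121.
The farthest remaining point P_1 is at distance² 4212/121 ≤ 6500/121.
The points at distance exactly r from the centre are P_2, P_3, P_4 — 3 points.

3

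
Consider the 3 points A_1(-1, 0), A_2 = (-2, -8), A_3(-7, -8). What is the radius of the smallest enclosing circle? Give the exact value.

5

Side lengths²: A_1A_2² = 65, A_1A_3² = 100, A_2A_3² = 25.
Since A_1A_3² = 100 ≥ 65 + 25 = 90, the angle opposite A_1A_3 is not acute, so the smallest enclosing circle has A_1A_3 as diameter.
Centre = midpoint of A_1A_3 = (-4, -4), r² = 100/4 = 25.
r = √25 = 5.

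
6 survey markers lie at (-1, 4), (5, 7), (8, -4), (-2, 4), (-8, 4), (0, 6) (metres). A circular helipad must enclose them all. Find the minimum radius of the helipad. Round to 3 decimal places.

8.944

The farthest pair is (8, -4)–(-8, 4) with squared distance 320. The circle on this segment as diameter has centre (0, 0) and r² = 320/4 = 80.
Check (-1, 4): distance² to centre = 17 ≤ 80, so it lies inside.
All remaining points lie in this disk, and no smaller disk contains both endpoints, so this is the minimum enclosing circle.
r = √80 ≈ 8.944.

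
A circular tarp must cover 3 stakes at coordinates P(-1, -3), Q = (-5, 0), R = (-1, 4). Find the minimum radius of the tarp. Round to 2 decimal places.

3.54

Side lengths²: PQ² = 25, PR² = 49, QR² = 32.
Since PR² = 49 < 32 + 25 = 57, the triangle is acute, so the smallest enclosing circle is the circumcircle.
Circumcentre = (-1.5, 0.5), r² = 12.5.
r = √(12.5) ≈ 3.54.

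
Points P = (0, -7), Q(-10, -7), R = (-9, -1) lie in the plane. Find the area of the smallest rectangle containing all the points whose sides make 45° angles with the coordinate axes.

75

In coordinates u = x + y, v = x − y the rectangle is axis-aligned; the map (x,y)→(u,v) scales areas by 2.
u-values: -7, -17, -10; range = -7 − (-17) = 10.
v-values: 7, -3, -8; range = 7 − (-8) = 15.
Area = (10 × 15) / 2 = 75.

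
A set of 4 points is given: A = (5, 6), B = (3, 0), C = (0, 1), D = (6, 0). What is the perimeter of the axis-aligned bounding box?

Width = max x − min x = 6 − 0 = 6.
Height = max y − min y = 6 − 0 = 6.
Perimeter = 2(6 + 6) = 24.

24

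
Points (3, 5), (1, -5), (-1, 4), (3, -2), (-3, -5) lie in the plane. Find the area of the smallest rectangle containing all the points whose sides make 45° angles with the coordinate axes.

88

In coordinates u = x + y, v = x − y the rectangle is axis-aligned; the map (x,y)→(u,v) scales areas by 2.
u-values: 8, -4, 3, 1, -8; range = 8 − (-8) = 16.
v-values: -2, 6, -5, 5, 2; range = 6 − (-5) = 11.
Area = (16 × 11) / 2 = 88.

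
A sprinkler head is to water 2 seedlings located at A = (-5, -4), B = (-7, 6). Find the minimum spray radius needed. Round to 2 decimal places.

5.10

The smallest circle enclosing two points has them as diameter endpoints.
Centre = midpoint = (-6, 1); r² = |AB|²/4 = 104/4 = 26.
r = √26 ≈ 5.10.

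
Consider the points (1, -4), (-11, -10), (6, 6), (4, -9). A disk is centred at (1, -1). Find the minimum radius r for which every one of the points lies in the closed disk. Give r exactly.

The required radius is the distance from (1, -1) to the farthest point.
Squared distances: 9, 225, 74, 73.
Maximum is 225, attained at (-11, -10).
r = √225 = 15.

15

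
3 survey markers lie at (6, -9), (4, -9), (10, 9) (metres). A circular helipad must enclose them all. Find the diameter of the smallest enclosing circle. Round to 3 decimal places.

Call the three points A, B, C in the order given.
Side lengths²: AB² = 4, AC² = 340, BC² = 360.
Since BC² = 360 ≥ 340 + 4 = 344, the angle opposite BC is not acute, so the smallest enclosing circle has BC as diameter.
Centre = midpoint of BC = (7, 0), r² = 360/4 = 90.
Diameter = 2r = 2√90 ≈ 18.974.

18.974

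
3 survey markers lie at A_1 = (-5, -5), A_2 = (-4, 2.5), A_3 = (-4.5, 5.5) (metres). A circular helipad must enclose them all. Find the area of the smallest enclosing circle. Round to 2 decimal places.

Side lengths²: A_1A_2² = 57.25, A_1A_3² = 110.5, A_2A_3² = 9.25.
Since A_1A_3² = 110.5 ≥ 57.25 + 9.25 = 66.5, the angle opposite A_1A_3 is not acute, so the smallest enclosing circle has A_1A_3 as diameter.
Centre = midpoint of A_1A_3 = (-4.75, 0.25), r² = 110.5/4 = 27.625.
Area = π·r² = π·27.625 ≈ 86.79.

86.79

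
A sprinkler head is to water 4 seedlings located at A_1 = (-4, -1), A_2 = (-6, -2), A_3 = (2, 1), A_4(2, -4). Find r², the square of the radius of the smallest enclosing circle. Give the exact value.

The minimum enclosing circle is determined by three boundary points: A_2, A_3, A_4.
Their circumcentre is (-1.625, -1.5) with r² = 19.390625.
The farthest remaining point A_1 is at distance² 5.890625 ≤ 19.390625.

19.390625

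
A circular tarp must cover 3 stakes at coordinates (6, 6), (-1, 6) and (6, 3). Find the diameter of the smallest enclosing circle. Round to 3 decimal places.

Call the three points A, B, C in the order given.
Side lengths²: AB² = 49, AC² = 9, BC² = 58.
Since BC² = 58 ≥ 49 + 9 = 58, the angle opposite BC is not acute, so the smallest enclosing circle has BC as diameter.
Centre = midpoint of BC = (2.5, 4.5), r² = 58/4 = 14.5.
Diameter = 2r = 2√(14.5) ≈ 7.616.

7.616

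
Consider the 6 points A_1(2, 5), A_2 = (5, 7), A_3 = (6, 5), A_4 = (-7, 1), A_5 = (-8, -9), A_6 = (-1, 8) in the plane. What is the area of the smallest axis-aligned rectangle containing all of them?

238

x ranges over [-8, 6], width 14.
y ranges over [-9, 8], height 17.
Area = 14 × 17 = 238.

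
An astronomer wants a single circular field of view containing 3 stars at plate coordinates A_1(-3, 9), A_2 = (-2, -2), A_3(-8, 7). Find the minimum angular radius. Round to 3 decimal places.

Side lengths²: A_1A_2² = 122, A_1A_3² = 29, A_2A_3² = 117.
Since A_1A_2² = 122 < 117 + 29 = 146, the triangle is acute, so the smallest enclosing circle is the circumcircle.
Circumcentre = (-139/38, 129/38), r² = 22997/722.
r = √(22997/722) ≈ 5.644.

5.644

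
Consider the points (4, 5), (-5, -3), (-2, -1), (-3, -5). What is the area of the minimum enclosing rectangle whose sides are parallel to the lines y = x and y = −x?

In coordinates u = x + y, v = x − y the rectangle is axis-aligned; the map (x,y)→(u,v) scales areas by 2.
u-values: 9, -8, -3, -8; range = 9 − (-8) = 17.
v-values: -1, -2, -1, 2; range = 2 − (-2) = 4.
Area = (17 × 4) / 2 = 34.

34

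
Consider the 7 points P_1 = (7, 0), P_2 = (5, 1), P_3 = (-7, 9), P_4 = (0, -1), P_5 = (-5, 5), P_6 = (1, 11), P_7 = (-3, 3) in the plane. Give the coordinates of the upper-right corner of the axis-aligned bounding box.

x-range [-7, 7], y-range [-1, 11].
The upper-right corner is (7, 11).

(7, 11)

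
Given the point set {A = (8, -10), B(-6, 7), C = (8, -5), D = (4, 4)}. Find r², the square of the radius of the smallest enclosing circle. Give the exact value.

121.25

A smallest enclosing disk is always determined by at most three of the input points on its boundary.
The farthest pair is A–B with squared distance 485. The circle on this segment as diameter has centre (1, -1.5) and r² = 485/4 = 121.25.
Check C: distance² to centre = 61.25 ≤ 121.25, so it lies inside.
All remaining points lie in this disk, and no smaller disk contains both endpoints, so this is the minimum enclosing circle.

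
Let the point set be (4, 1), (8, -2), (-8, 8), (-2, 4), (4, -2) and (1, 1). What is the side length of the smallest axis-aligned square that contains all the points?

The bounding box has width 16 and height 10.
An axis-aligned square enclosing the set must have side ≥ max(width, height).
So the minimum side is max(16, 10) = 16.

16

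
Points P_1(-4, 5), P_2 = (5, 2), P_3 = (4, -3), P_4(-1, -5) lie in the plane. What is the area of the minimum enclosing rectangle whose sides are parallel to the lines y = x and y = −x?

In coordinates u = x + y, v = x − y the rectangle is axis-aligned; the map (x,y)→(u,v) scales areas by 2.
u-values: 1, 7, 1, -6; range = 7 − (-6) = 13.
v-values: -9, 3, 7, 4; range = 7 − (-9) = 16.
Area = (13 × 16) / 2 = 104.

104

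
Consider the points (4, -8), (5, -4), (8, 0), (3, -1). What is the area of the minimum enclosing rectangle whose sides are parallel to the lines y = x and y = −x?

48

In coordinates u = x + y, v = x − y the rectangle is axis-aligned; the map (x,y)→(u,v) scales areas by 2.
u-values: -4, 1, 8, 2; range = 8 − (-4) = 12.
v-values: 12, 9, 8, 4; range = 12 − 4 = 8.
Area = (12 × 8) / 2 = 48.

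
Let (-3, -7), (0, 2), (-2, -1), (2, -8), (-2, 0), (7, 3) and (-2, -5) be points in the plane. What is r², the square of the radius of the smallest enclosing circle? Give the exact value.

50

By Welzl's lemma the MEC is supported by two points (diametrically opposite) or three points (on a circumcircle).
The farthest pair is (-3, -7)–(7, 3) with squared distance 200. The circle on this segment as diameter has centre (2, -2) and r² = 200/4 = 50.
Check (0, 2): distance² to centre = 20 ≤ 50, so it lies inside.
All remaining points lie in this disk, and no smaller disk contains both endpoints, so this is the minimum enclosing circle.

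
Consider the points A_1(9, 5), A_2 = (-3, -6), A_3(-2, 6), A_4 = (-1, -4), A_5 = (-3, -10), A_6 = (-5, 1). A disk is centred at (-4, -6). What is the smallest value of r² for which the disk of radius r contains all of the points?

290

The required radius is the distance from (-4, -6) to the farthest point.
Squared distances: 290, 1, 148, 13, 17, 50.
Maximum is 290, attained at A_1.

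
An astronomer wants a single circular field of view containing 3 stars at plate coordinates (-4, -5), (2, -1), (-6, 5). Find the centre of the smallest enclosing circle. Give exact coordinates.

(-55/17, 6/17)

Call the three points A, B, C in the order given.
Side lengths²: AB² = 52, AC² = 104, BC² = 100.
Since AC² = 104 < 100 + 52 = 152, the triangle is acute, so the smallest enclosing circle is the circumcircle.
Circumcentre = (-55/17, 6/17), r² = 8450/289.
Centre = (-55/17, 6/17).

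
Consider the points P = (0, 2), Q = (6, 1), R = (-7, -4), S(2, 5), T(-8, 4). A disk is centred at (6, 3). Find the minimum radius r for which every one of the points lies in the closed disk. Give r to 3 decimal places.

14.765

The required radius is the distance from (6, 3) to the farthest point.
Squared distances: 37, 4, 218, 20, 197.
Maximum is 218, attained at R.
r = √218 ≈ 14.765.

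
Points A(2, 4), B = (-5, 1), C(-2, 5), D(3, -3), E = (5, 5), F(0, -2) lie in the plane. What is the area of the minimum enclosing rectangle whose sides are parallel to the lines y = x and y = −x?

In coordinates u = x + y, v = x − y the rectangle is axis-aligned; the map (x,y)→(u,v) scales areas by 2.
u-values: 6, -4, 3, 0, 10, -2; range = 10 − (-4) = 14.
v-values: -2, -6, -7, 6, 0, 2; range = 6 − (-7) = 13.
Area = (14 × 13) / 2 = 91.

91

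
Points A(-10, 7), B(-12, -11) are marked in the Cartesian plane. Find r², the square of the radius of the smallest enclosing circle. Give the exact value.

82

The smallest circle enclosing two points has them as diameter endpoints.
Centre = midpoint = (-11, -2); r² = |AB|²/4 = 328/4 = 82.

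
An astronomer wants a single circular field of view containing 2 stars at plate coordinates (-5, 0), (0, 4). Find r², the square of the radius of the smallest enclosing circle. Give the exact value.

The smallest circle enclosing two points has them as diameter endpoints.
Centre = midpoint = (-2.5, 2); r² = |(-5, 0)−(0, 4)|²/4 = 41/4 = 10.25.

10.25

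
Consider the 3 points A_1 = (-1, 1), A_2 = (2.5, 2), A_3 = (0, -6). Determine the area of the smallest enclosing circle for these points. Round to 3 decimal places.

55.174

Side lengths²: A_1A_2² = 13.25, A_1A_3² = 50, A_2A_3² = 70.25.
Since A_2A_3² = 70.25 ≥ 50 + 13.25 = 63.25, the angle opposite A_2A_3 is not acute, so the smallest enclosing circle has A_2A_3 as diameter.
Centre = midpoint of A_2A_3 = (1.25, -2), r² = 70.25/4 = 17.5625.
Area = π·r² = π·17.5625 ≈ 55.174.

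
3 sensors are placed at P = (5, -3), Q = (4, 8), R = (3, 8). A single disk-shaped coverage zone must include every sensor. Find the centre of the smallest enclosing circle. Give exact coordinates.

Side lengths²: PQ² = 122, PR² = 125, QR² = 1.
Since PR² = 125 ≥ 122 + 1 = 123, the angle opposite PR is not acute, so the smallest enclosing circle has PR as diameter.
Centre = midpoint of PR = (4, 2.5), r² = 125/4 = 31.25.
Centre = (4, 2.5).

(4, 2.5)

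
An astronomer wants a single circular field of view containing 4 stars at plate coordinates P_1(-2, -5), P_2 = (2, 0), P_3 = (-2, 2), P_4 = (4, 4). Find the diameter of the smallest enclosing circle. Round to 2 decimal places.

The farthest pair is P_1–P_4 with squared distance 117. The circle on this segment as diameter has centre (1, -0.5) and r² = 117/4 = 29.25.
Check P_2: distance² to centre = 1.25 ≤ 29.25, so it lies inside.
All remaining points lie in this disk, and no smaller disk contains both endpoints, so this is the minimum enclosing circle.
Diameter = 2r = 2√(29.25) ≈ 10.82.

10.82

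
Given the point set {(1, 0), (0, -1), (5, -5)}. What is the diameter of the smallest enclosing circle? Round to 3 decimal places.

Call the three points A, B, C in the order given.
Side lengths²: AB² = 2, AC² = 41, BC² = 41.
Since BC² = 41 < 41 + 2 = 43, the triangle is acute, so the smallest enclosing circle is the circumcircle.
Circumcentre = (49/18, -49/18), r² = 1681/162.
Diameter = 2r = 2√(1681/162) ≈ 6.443.

6.443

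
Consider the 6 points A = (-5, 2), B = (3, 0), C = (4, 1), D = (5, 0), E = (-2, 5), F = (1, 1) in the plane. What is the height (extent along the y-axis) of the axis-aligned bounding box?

5

max y = 5, min y = 0, so height = 5.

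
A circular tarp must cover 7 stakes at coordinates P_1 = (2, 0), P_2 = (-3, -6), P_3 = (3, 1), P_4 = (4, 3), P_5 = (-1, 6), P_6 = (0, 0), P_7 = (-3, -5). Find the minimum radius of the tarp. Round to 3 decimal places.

6.127

By Welzl's lemma the MEC is supported by two points (diametrically opposite) or three points (on a circumcircle).
The minimum enclosing circle is determined by three boundary points: P_2, P_4, P_5.
Their circumcentre is (-14/11, -4/33) with r² = 40885/1089.
The farthest remaining point P_7 is at distance² 29170/1089 ≤ 40885/1089.
r = √(40885/1089) ≈ 6.127.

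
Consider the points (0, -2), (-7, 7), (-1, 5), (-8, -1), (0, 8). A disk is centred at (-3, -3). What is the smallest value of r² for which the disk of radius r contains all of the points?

The required radius is the distance from (-3, -3) to the farthest point.
Squared distances: 10, 116, 68, 29, 130.
Maximum is 130, attained at (0, 8).

130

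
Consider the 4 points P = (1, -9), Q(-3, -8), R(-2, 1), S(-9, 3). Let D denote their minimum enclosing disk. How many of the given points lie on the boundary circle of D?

2

The farthest pair is P–S with squared distance 244. The circle on this segment as diameter has centre (-4, -3) and r² = 244/4 = 61.
Check Q: distance² to centre = 26 ≤ 61, so it lies inside.
All remaining points lie in this disk, and no smaller disk contains both endpoints, so this is the minimum enclosing circle.
The points at distance exactly r from the centre are P, S — 2 points.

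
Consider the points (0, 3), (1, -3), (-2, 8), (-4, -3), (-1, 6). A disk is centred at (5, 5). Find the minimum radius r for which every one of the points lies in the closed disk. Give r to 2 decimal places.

12.04

The required radius is the distance from (5, 5) to the farthest point.
Squared distances: 29, 80, 58, 145, 37.
Maximum is 145, attained at (-4, -3).
r = √145 ≈ 12.04.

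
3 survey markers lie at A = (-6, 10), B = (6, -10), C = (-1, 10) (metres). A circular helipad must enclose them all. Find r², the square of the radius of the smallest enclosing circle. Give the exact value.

136

Side lengths²: AB² = 544, AC² = 25, BC² = 449.
Since AB² = 544 ≥ 449 + 25 = 474, the angle opposite AB is not acute, so the smallest enclosing circle has AB as diameter.
Centre = midpoint of AB = (0, 0), r² = 544/4 = 136.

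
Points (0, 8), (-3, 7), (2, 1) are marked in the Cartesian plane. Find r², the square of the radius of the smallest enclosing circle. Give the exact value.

16165/1058

Call the three points A, B, C in the order given.
Side lengths²: AB² = 10, AC² = 53, BC² = 61.
Since BC² = 61 < 53 + 10 = 63, the triangle is acute, so the smallest enclosing circle is the circumcircle.
Circumcentre = (-17/46, 189/46), r² = 16165/1058.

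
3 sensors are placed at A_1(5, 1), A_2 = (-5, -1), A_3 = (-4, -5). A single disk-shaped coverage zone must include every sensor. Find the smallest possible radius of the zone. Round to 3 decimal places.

5.414

Side lengths²: A_1A_2² = 104, A_1A_3² = 117, A_2A_3² = 17.
Since A_1A_3² = 117 < 104 + 17 = 121, the triangle is acute, so the smallest enclosing circle is the circumcircle.
Circumcentre = (5/14, -25/14), r² = 2873/98.
r = √(2873/98) ≈ 5.414.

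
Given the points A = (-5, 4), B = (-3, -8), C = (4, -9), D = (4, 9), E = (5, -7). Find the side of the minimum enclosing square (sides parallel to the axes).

18

The bounding box has width 10 and height 18.
An axis-aligned square enclosing the set must have side ≥ max(width, height).
So the minimum side is max(10, 18) = 18.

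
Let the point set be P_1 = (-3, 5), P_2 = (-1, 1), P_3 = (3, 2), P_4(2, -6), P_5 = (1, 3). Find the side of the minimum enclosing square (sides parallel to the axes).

11

The bounding box has width 6 and height 11.
An axis-aligned square enclosing the set must have side ≥ max(width, height).
So the minimum side is max(6, 11) = 11.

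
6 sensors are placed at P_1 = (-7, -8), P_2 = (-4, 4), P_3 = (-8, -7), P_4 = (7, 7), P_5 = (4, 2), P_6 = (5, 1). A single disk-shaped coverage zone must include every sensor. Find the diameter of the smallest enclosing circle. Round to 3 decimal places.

The minimum enclosing circle is determined by three boundary points: P_1, P_3, P_4.
Their circumcentre is (-15/58, -15/58) with r² = 177241/1682.
The farthest remaining point P_2 is at distance² 54049/1682 ≤ 177241/1682.
Diameter = 2r = 2√(177241/1682) ≈ 20.530.

20.530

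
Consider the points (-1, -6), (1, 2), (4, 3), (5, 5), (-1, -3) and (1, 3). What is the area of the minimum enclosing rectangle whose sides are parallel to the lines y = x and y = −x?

59.5

In coordinates u = x + y, v = x − y the rectangle is axis-aligned; the map (x,y)→(u,v) scales areas by 2.
u-values: -7, 3, 7, 10, -4, 4; range = 10 − (-7) = 17.
v-values: 5, -1, 1, 0, 2, -2; range = 5 − (-2) = 7.
Area = (17 × 7) / 2 = 59.5.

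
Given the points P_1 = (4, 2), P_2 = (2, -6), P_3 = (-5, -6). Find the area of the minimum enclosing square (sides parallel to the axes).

The bounding box has width 9 and height 8.
An axis-aligned square enclosing the set must have side ≥ max(width, height).
So the minimum side is max(9, 8) = 9.
Area = 9² = 81.

81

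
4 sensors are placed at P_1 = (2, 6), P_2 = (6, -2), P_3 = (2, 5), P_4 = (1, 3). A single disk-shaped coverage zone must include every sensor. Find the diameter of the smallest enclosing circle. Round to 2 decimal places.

8.94

The minimum enclosing circle of a finite set is fixed by two of the points (as a diameter) or three (as a circumcircle).
The farthest pair is P_1–P_2 with squared distance 80. The circle on this segment as diameter has centre (4, 2) and r² = 80/4 = 20.
Check P_3: distance² to centre = 13 ≤ 20, so it lies inside.
All remaining points lie in this disk, and no smaller disk contains both endpoints, so this is the minimum enclosing circle.
Diameter = 2r = 2√20 ≈ 8.94.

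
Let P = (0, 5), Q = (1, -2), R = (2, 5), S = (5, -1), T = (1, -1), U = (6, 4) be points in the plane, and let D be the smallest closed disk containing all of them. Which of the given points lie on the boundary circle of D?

P, Q, U

By Welzl's lemma the MEC is supported by two points (diametrically opposite) or three points (on a circumcircle).
The minimum enclosing circle is determined by three boundary points: P, Q, U.
Their circumcentre is (209/82, 147/82) with r² = 56425/3362.
The farthest remaining point S is at distance² 46421/3362 ≤ 56425/3362.
The points at distance exactly r from the centre are P, Q, U — 3 points.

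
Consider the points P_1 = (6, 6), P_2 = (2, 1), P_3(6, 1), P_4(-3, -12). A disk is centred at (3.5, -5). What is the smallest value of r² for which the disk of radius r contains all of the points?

The required radius is the distance from (3.5, -5) to the farthest point.
Squared distances: 127.25, 38.25, 42.25, 91.25.
Maximum is 127.25, attained at P_1.

127.25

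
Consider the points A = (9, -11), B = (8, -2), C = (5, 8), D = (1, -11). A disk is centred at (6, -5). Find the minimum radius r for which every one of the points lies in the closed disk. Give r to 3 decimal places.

13.038

The required radius is the distance from (6, -5) to the farthest point.
Squared distances: 45, 13, 170, 61.
Maximum is 170, attained at C.
r = √170 ≈ 13.038.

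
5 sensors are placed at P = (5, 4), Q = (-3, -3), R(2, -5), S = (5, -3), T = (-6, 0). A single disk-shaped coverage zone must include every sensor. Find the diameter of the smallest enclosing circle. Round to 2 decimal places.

12.13

The minimum enclosing circle of a finite set is fixed by two of the points (as a diameter) or three (as a circumcircle).
The minimum enclosing circle is determined by three boundary points: P, S, T.
Their circumcentre is (1/22, 0.5) with r² = 8905/242.
The farthest remaining point R is at distance² 8245/242 ≤ 8905/242.
Diameter = 2r = 2√(8905/242) ≈ 12.13.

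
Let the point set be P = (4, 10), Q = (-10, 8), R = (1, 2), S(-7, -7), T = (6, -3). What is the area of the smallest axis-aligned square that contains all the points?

The bounding box has width 16 and height 17.
An axis-aligned square enclosing the set must have side ≥ max(width, height).
So the minimum side is max(16, 17) = 17.
Area = 17² = 289.

289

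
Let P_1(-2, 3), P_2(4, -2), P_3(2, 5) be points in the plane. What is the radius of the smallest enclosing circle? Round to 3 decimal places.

3.973

Side lengths²: P_1P_2² = 61, P_1P_3² = 20, P_2P_3² = 53.
Since P_1P_2² = 61 < 53 + 20 = 73, the triangle is acute, so the smallest enclosing circle is the circumcircle.
Circumcentre = (1.46875, 1.0625), r² = 15.7861328125.
r = √(15.7861328125) ≈ 3.973.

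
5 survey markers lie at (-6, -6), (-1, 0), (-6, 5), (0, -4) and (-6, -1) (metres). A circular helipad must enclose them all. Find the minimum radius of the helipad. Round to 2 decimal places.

A smallest enclosing disk is always determined by at most three of the input points on its boundary.
The minimum enclosing circle is determined by three boundary points: (-6, -6), (-6, 5), (0, -4).
Their circumcentre is (-4.5, -0.5) with r² = 32.5.
The farthest remaining point (-1, 0) is at distance² 12.5 ≤ 32.5.
r = √(32.5) ≈ 5.70.

5.70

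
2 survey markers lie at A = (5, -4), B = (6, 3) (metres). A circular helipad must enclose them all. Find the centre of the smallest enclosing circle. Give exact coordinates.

The smallest circle enclosing two points has them as diameter endpoints.
Centre = midpoint = (5.5, -0.5); r² = |AB|²/4 = 50/4 = 12.5.
Centre = (5.5, -0.5).

(5.5, -0.5)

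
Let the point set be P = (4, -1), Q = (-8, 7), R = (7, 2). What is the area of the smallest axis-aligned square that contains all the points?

225

The bounding box has width 15 and height 8.
An axis-aligned square enclosing the set must have side ≥ max(width, height).
So the minimum side is max(15, 8) = 15.
Area = 15² = 225.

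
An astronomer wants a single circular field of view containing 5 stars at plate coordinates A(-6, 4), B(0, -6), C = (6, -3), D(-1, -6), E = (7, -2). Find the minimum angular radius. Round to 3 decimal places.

The minimum enclosing circle of a finite set is fixed by two of the points (as a diameter) or three (as a circumcircle).
The farthest pair is A–E with squared distance 205. The circle on this segment as diameter has centre (0.5, 1) and r² = 205/4 = 51.25.
Check B: distance² to centre = 49.25 ≤ 51.25, so it lies inside.
All remaining points lie in this disk, and no smaller disk contains both endpoints, so this is the minimum enclosing circle.
r = √(51.25) ≈ 7.159.

7.159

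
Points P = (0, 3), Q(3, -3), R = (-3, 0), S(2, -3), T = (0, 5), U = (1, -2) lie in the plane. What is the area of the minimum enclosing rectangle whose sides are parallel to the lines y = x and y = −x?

44

In coordinates u = x + y, v = x − y the rectangle is axis-aligned; the map (x,y)→(u,v) scales areas by 2.
u-values: 3, 0, -3, -1, 5, -1; range = 5 − (-3) = 8.
v-values: -3, 6, -3, 5, -5, 3; range = 6 − (-5) = 11.
Area = (8 × 11) / 2 = 44.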